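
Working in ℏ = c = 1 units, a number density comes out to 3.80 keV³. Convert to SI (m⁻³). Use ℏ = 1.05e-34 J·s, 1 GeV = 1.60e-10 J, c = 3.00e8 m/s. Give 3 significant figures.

Number density is [L]⁻³ = [E]³/(ℏc)³.
1 GeV³ → 1/(ℏc)³ × (1 GeV in J)³ = 1.31e47 m⁻³.
Convert the energy scale: 3.80 keV³ = 3.80e-18 GeV³.
Result: 3.80e-18 × 1.31e47 = 4.98e29 m⁻³.

4.98e29 m⁻³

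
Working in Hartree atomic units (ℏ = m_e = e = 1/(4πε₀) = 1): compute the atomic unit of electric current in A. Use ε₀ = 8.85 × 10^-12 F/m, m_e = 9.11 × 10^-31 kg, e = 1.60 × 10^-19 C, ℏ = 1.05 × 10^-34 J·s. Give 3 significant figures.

6.67 × 10^-3 A

From ℏ = m_e = e = 1/(4πε₀) = 1 the current scale is I_au = e E_h/ℏ = m_e e⁵/((4πε₀)²ℏ³).
E_h = 4.38 × 10^-18 J
e·E_h/ℏ = 6.67 × 10^-3 A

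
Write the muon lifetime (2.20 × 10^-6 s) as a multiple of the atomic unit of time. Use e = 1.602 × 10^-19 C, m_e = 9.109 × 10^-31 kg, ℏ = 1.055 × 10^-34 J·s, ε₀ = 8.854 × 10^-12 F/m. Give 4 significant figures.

atomic unit of time: τ_au = (4πε₀)²ℏ³/(m_e e⁴) = 2.423 × 10^-17 s.
2.20 × 10^-6 / 2.423 × 10^-17 = 9.080 × 10^10

9.080 × 10^10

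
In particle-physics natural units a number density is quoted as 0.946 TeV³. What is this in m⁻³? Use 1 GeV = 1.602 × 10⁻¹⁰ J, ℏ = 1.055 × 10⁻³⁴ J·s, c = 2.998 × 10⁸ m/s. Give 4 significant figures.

Number density is [L]⁻³ = [E]³/(ℏc)³.
1 GeV³ → 1/(ℏc)³ × (1 GeV in J)³ = 1.299 × 10⁴⁷ m⁻³.
Convert the energy scale: 0.946 TeV³ = 9.46 × 10⁸ GeV³.
Result: 9.46 × 10⁸ × 1.299 × 10⁴⁷ = 1.229 × 10⁵⁶ m⁻³.

1.229 × 10⁵⁶ m⁻³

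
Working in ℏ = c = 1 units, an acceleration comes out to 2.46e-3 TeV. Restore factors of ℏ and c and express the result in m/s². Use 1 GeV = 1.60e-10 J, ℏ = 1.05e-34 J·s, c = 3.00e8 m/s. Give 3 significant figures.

1.12e33 m/s²

Acceleration is [L]/[T]² = c·[E]/ℏ.
1 GeV → c/ℏ × (1 GeV in J) = 4.57e32 m/s².
Convert the energy scale: 2.46e-3 TeV = 2.46 GeV.
Result: 2.46 × 4.57e32 = 1.12e33 m/s².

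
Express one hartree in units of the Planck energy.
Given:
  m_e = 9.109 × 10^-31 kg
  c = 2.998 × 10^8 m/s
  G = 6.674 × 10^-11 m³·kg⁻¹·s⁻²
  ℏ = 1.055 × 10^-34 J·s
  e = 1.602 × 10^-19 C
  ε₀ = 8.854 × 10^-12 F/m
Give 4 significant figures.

hartree: E_h = m_e e⁴/(4πε₀ℏ)² = 4.354 × 10^-18 J
Planck energy: E_P = √(ℏc⁵/G) = 1.957 × 10^9 J
ratio = 4.354 × 10^-18 / 1.957 × 10^9 = 2.225 × 10^-27

2.225 × 10^-27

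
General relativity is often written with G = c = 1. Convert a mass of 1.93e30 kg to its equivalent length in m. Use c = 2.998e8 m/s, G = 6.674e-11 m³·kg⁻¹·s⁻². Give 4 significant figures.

In G = c = 1 units mass has dimensions of length; the conversion factor is G/c².
1.93e30 kg × (G/c²) = 1.433e3 m

1.433e3 m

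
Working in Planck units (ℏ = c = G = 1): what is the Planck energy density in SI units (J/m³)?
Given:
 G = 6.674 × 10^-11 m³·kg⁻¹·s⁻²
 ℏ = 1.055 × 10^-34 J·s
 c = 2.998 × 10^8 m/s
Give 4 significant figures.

4.632 × 10^113 J/m³

From ℏ = c = G = 1 the energy density scale is u_P = c⁷/(ℏG²).
  = 2.177 × 10^59 / 4.699 × 10^-55
  = 4.632 × 10^113 J/m³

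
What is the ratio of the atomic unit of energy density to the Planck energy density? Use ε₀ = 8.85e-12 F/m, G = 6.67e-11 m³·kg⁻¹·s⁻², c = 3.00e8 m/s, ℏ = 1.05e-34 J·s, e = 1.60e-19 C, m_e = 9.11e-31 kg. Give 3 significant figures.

6.44e-101

atomic unit of energy density: u_au = E_h/a₀³ = m_e⁴e¹⁰/((4πε₀)⁵ℏ⁸) = 3.01e13 J/m³
Planck energy density: u_P = c⁷/(ℏG²) = 4.68e113 J/m³
ratio = 3.01e13 / 4.68e113 = 6.44e-101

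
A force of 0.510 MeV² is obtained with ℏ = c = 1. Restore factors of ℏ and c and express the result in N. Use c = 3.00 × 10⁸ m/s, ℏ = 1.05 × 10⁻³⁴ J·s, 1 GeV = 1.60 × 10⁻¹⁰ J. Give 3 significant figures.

Force is [E]/[L] = [E]²/(ℏc); restore (ℏc)⁻¹.
1 GeV² → 1/(ℏc) × (1 GeV in J)² = 8.13 × 10⁵ N.
Convert the energy scale: 0.510 MeV² = 5.10 × 10⁻⁷ GeV².
Result: 5.10 × 10⁻⁷ × 8.13 × 10⁵ = 0.414 N.

0.414 N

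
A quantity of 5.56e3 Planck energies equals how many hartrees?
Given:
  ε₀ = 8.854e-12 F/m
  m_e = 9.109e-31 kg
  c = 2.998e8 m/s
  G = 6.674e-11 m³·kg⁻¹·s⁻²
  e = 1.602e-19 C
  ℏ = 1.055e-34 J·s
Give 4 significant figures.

Planck energy: E_P = √(ℏc⁵/G) = 1.957e9 J
hartree: E_h = m_e e⁴/(4πε₀ℏ)² = 4.354e-18 J
5.56e3 × 1.957e9 / 4.354e-18 = 2.498e30

2.498e30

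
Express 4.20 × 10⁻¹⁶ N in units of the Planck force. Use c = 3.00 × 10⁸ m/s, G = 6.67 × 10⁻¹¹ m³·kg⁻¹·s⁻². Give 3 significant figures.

Planck force: F_P = c⁴/G = 1.21 × 10⁴⁴ N.
4.20 × 10⁻¹⁶ / 1.21 × 10⁴⁴ = 3.46 × 10⁻⁶⁰

3.46 × 10⁻⁶⁰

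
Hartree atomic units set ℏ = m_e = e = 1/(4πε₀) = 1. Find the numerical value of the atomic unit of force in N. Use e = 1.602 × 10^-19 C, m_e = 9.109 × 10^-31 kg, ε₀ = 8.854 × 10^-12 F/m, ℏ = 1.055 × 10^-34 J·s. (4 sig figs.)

The unique combination of the constants set to 1 with dimensions of force is F_au = E_h/a₀ = m_e²e⁶/((4πε₀)³ℏ⁴).
E_h = 4.354 × 10^-18 J
a₀ = 5.297 × 10^-11 m
E_h/a₀ = 8.220 × 10^-8 N

8.220 × 10^-8 N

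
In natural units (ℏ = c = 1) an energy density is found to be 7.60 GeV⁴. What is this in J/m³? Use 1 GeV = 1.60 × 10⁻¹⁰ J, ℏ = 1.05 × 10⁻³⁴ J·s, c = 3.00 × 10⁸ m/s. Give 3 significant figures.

[E]/[L]³ = [E]⁴/(ℏc)³; restore (ℏc)⁻³.
1 GeV⁴ → 1/(ℏc)³ × (1 GeV in J)⁴ = 2.10 × 10³⁷ J/m³.
Result: 7.60 × 2.10 × 10³⁷ = 1.59 × 10³⁸ J/m³.

1.59 × 10³⁸ J/m³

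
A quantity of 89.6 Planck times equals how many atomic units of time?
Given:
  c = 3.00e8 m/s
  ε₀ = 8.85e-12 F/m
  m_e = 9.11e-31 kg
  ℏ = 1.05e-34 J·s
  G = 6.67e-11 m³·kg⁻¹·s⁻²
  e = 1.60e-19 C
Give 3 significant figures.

2.01e-25

Planck time: t_P = √(ℏG/c⁵) = 5.37e-44 s
atomic unit of time: τ_au = (4πε₀)²ℏ³/(m_e e⁴) = 2.40e-17 s
89.6 × 5.37e-44 / 2.40e-17 = 2.01e-25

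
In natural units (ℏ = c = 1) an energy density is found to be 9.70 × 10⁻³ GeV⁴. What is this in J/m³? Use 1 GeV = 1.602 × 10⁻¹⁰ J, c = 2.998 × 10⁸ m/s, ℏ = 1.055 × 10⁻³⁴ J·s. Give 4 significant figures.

[E]/[L]³ = [E]⁴/(ℏc)³; restore (ℏc)⁻³.
1 GeV⁴ → 1/(ℏc)³ × (1 GeV in J)⁴ = 2.082 × 10³⁷ J/m³.
Result: 9.70 × 10⁻³ × 2.082 × 10³⁷ = 2.019 × 10³⁵ J/m³.

2.019 × 10³⁵ J/m³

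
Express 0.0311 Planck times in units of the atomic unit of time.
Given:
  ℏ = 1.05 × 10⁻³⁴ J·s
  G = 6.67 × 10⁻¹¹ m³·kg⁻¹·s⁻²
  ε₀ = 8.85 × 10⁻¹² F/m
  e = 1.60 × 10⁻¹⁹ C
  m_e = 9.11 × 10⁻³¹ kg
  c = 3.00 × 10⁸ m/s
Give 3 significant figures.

Planck time: t_P = √(ℏG/c⁵) = 5.37 × 10⁻⁴⁴ s
atomic unit of time: τ_au = (4πε₀)²ℏ³/(m_e e⁴) = 2.40 × 10⁻¹⁷ s
0.0311 × 5.37 × 10⁻⁴⁴ / 2.40 × 10⁻¹⁷ = 6.96 × 10⁻²⁹

6.96 × 10⁻²⁹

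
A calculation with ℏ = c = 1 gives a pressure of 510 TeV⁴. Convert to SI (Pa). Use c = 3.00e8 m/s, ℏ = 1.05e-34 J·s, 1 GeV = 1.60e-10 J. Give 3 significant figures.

Pressure is [E]/[L]³ = [E]⁴/(ℏc)³.
1 GeV⁴ → 1/(ℏc)³ × (1 GeV in J)⁴ = 2.10e37 Pa.
Convert the energy scale: 510 TeV⁴ = 5.10e14 GeV⁴.
Result: 5.10e14 × 2.10e37 = 1.07e52 Pa.

1.07e52 Pa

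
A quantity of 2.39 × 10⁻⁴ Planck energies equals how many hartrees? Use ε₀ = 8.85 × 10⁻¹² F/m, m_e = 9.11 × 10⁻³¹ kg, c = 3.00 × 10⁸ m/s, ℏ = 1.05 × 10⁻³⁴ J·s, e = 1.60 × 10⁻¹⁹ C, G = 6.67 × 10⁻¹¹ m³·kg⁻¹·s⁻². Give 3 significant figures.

1.07 × 10²³

Planck energy: E_P = √(ℏc⁵/G) = 1.96 × 10⁹ J
hartree: E_h = m_e e⁴/(4πε₀ℏ)² = 4.38 × 10⁻¹⁸ J
2.39 × 10⁻⁴ × 1.96 × 10⁹ / 4.38 × 10⁻¹⁸ = 1.07 × 10²³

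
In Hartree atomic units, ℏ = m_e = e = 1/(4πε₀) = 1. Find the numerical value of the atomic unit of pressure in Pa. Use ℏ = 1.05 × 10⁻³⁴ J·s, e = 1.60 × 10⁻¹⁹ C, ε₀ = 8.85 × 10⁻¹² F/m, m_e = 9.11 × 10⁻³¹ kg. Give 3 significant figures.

Dimensional analysis gives P_au = E_h/a₀³ = m_e⁴e¹⁰/((4πε₀)⁵ℏ⁸).
E_h = 4.38 × 10⁻¹⁸ J
a₀ = 5.26 × 10⁻¹¹ m
E_h/a₀³ = 3.01 × 10¹³ Pa

3.01 × 10¹³ Pa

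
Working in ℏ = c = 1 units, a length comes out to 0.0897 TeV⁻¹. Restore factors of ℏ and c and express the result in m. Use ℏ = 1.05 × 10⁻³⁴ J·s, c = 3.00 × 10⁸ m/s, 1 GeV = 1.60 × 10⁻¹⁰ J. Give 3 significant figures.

1.77 × 10⁻²⁰ m

A length is [E]⁻¹ in ℏ=c=1; restore one factor of ℏc.
1 GeV⁻¹ → ℏc × (1 GeV in J)⁻¹ = 1.97 × 10⁻¹⁶ m.
Convert the energy scale: 0.0897 TeV⁻¹ = 8.97 × 10⁻⁵ GeV⁻¹.
Result: 8.97 × 10⁻⁵ × 1.97 × 10⁻¹⁶ = 1.77 × 10⁻²⁰ m.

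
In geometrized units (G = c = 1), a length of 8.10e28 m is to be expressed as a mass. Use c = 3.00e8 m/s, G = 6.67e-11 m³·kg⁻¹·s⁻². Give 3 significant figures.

Length → mass via c²/G.
8.10e28 m × (c²/G) = 1.09e56 kg

1.09e56 kg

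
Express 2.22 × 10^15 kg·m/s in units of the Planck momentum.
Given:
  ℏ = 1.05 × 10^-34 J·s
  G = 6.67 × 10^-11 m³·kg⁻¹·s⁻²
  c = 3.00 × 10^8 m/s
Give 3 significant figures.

3.41 × 10^14

Planck momentum: p_P = √(ℏc³/G) = 6.52 kg·m/s.
2.22 × 10^15 / 6.52 = 3.41 × 10^14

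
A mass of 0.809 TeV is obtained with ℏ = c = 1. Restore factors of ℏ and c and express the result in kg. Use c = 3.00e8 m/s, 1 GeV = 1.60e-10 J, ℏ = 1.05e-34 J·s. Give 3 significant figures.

Mass is [E]/c²; divide by c².
1 GeV → 1/c² × (1 GeV in J) = 1.78e-27 kg.
Convert the energy scale: 0.809 TeV = 809 GeV.
Result: 809 × 1.78e-27 = 1.44e-24 kg.

1.44e-24 kg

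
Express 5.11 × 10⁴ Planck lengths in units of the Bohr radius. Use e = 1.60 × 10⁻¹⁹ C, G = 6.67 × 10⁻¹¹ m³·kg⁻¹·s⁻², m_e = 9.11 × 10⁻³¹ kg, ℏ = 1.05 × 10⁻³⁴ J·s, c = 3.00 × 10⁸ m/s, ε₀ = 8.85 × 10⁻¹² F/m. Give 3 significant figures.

1.57 × 10⁻²⁰

Planck length: ℓ_P = √(ℏG/c³) = 1.61 × 10⁻³⁵ m
Bohr radius: a₀ = 4πε₀ℏ²/(m_e e²) = 5.26 × 10⁻¹¹ m
5.11 × 10⁴ × 1.61 × 10⁻³⁵ / 5.26 × 10⁻¹¹ = 1.57 × 10⁻²⁰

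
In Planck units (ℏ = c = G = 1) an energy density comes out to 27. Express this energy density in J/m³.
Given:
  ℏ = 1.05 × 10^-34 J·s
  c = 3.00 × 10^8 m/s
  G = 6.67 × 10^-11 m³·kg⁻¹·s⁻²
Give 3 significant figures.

One Planck energy density: u_P = c⁷/(ℏG²) = 4.68 × 10^113 J/m³.
27 × 4.68 × 10^113 J/m³ = 1.26 × 10^115 J/m³

1.26 × 10^115 J/m³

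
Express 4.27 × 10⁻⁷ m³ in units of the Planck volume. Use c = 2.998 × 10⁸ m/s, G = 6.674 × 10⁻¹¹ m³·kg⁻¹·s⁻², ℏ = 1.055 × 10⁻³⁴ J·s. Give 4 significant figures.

1.011 × 10⁹⁸

Planck volume: V_P = (ℏG/c³)^(3/2) = 4.224 × 10⁻¹⁰⁵ m³.
4.27 × 10⁻⁷ / 4.224 × 10⁻¹⁰⁵ = 1.011 × 10⁹⁸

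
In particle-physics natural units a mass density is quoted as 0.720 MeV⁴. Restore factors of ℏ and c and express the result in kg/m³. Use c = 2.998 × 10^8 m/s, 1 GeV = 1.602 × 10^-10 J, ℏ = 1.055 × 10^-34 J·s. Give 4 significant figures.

1.668 × 10^8 kg/m³

Mass density is [E]/(c²[L]³) = [E]⁴/(ℏ³c⁵).
1 GeV⁴ → 1/(ℏ³c⁵) × (1 GeV in J)⁴ = 2.316 × 10^20 kg/m³.
Convert the energy scale: 0.720 MeV⁴ = 7.20 × 10^-13 GeV⁴.
Result: 7.20 × 10^-13 × 2.316 × 10^20 = 1.668 × 10^8 kg/m³.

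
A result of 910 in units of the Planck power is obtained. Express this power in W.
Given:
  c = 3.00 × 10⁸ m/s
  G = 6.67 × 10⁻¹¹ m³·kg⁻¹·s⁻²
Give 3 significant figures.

3.32 × 10⁵⁵ W

One Planck power: P_P = c⁵/G = 3.64 × 10⁵² W.
910 × 3.64 × 10⁵² W = 3.32 × 10⁵⁵ W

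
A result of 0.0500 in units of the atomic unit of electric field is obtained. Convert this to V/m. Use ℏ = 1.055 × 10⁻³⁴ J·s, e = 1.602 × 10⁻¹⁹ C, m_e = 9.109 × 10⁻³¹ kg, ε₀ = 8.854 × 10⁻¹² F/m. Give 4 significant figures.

One atomic unit of electric field: E_au = E_h/(e a₀) = m_e²e⁵/((4πε₀)³ℏ⁴) = 5.131 × 10¹¹ V/m.
0.0500 × 5.131 × 10¹¹ V/m = 2.565 × 10¹⁰ V/m

2.565 × 10¹⁰ V/m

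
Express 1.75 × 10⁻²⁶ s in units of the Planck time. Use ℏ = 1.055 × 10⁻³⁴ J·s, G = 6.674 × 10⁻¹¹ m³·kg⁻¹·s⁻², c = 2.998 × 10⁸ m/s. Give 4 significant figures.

Planck time: t_P = √(ℏG/c⁵) = 5.392 × 10⁻⁴⁴ s.
1.75 × 10⁻²⁶ / 5.392 × 10⁻⁴⁴ = 3.246 × 10¹⁷

3.246 × 10¹⁷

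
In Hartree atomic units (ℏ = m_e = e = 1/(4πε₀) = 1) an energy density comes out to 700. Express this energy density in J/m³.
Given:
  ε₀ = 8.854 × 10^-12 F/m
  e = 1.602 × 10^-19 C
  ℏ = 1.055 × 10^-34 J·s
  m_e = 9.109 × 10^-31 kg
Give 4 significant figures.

2.050 × 10^16 J/m³

One atomic unit of energy density: u_au = E_h/a₀³ = m_e⁴e¹⁰/((4πε₀)⁵ℏ⁸) = 2.929 × 10^13 J/m³.
700 × 2.929 × 10^13 J/m³ = 2.050 × 10^16 J/m³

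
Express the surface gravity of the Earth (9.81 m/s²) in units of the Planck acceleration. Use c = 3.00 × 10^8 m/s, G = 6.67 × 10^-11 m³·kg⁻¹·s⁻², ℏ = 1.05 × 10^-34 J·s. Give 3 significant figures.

1.76 × 10^-51

Planck acceleration: a_P = √(c⁷/(ℏG)) = 5.59 × 10^51 m/s².
9.81 / 5.59 × 10^51 = 1.76 × 10^-51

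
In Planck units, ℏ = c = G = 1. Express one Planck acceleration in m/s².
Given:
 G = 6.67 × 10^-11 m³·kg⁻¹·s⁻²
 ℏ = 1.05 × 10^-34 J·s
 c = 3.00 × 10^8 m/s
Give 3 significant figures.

5.59 × 10^51 m/s²

The unique combination of the constants set to 1 with dimensions of acceleration is a_P = √(c⁷/(ℏG)).
  = √(3.12 × 10^103)
  = 5.59 × 10^51 m/s²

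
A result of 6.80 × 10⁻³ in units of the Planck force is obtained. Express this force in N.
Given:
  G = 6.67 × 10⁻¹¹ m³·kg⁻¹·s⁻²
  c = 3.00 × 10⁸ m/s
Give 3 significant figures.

One Planck force: F_P = c⁴/G = 1.21 × 10⁴⁴ N.
6.80 × 10⁻³ × 1.21 × 10⁴⁴ N = 8.26 × 10⁴¹ N

8.26 × 10⁴¹ N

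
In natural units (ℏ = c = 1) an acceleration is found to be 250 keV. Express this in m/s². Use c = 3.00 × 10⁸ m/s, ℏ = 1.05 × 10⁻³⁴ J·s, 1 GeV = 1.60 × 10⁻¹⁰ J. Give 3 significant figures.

1.14 × 10²⁹ m/s²

Acceleration is [L]/[T]² = c·[E]/ℏ.
1 GeV → c/ℏ × (1 GeV in J) = 4.57 × 10³² m/s².
Convert the energy scale: 250 keV = 2.50 × 10⁻⁴ GeV.
Result: 2.50 × 10⁻⁴ × 4.57 × 10³² = 1.14 × 10²⁹ m/s².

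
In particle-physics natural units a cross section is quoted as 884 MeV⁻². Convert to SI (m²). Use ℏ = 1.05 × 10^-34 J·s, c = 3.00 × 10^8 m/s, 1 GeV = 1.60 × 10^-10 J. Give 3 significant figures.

Area is [L]² = [E]⁻²·(ℏc)²; restore (ℏc)².
1 GeV⁻² → (ℏc)² × (1 GeV in J)⁻² = 3.88 × 10^-32 m².
Convert the energy scale: 884 MeV⁻² = 8.84 × 10^8 GeV⁻².
Result: 8.84 × 10^8 × 3.88 × 10^-32 = 3.43 × 10^-23 m².

3.43 × 10^-23 m²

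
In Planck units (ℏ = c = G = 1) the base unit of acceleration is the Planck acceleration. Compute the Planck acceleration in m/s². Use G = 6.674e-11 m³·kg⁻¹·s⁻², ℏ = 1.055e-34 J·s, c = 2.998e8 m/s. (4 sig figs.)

a_P = √(c⁷/(ℏG))
  = √(3.092e103)
  = 5.560e51 m/s²

5.560e51 m/s²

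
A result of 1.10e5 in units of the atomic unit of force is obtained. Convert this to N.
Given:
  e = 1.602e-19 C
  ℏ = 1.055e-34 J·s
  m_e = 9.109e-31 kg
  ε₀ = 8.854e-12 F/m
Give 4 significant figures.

9.042e-3 N

One atomic unit of force: F_au = E_h/a₀ = m_e²e⁶/((4πε₀)³ℏ⁴) = 8.220e-8 N.
1.10e5 × 8.220e-8 N = 9.042e-3 N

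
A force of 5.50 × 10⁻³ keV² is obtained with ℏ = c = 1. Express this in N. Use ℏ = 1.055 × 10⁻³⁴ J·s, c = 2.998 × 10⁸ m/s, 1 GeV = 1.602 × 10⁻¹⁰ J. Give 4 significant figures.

4.463 × 10⁻⁹ N

Force is [E]/[L] = [E]²/(ℏc); restore (ℏc)⁻¹.
1 GeV² → 1/(ℏc) × (1 GeV in J)² = 8.114 × 10⁵ N.
Convert the energy scale: 5.50 × 10⁻³ keV² = 5.50 × 10⁻¹⁵ GeV².
Result: 5.50 × 10⁻¹⁵ × 8.114 × 10⁵ = 4.463 × 10⁻⁹ N.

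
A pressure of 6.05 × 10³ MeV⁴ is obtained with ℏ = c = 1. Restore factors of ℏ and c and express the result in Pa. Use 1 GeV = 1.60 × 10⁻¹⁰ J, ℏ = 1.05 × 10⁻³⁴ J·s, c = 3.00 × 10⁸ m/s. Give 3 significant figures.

1.27 × 10²⁹ Pa

Pressure is [E]/[L]³ = [E]⁴/(ℏc)³.
1 GeV⁴ → 1/(ℏc)³ × (1 GeV in J)⁴ = 2.10 × 10³⁷ Pa.
Convert the energy scale: 6.05 × 10³ MeV⁴ = 6.05 × 10⁻⁹ GeV⁴.
Result: 6.05 × 10⁻⁹ × 2.10 × 10³⁷ = 1.27 × 10²⁹ Pa.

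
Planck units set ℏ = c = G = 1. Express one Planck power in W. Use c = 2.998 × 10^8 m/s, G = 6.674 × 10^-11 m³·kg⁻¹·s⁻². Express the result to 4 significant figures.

From ℏ = c = G = 1 the power scale is P_P = c⁵/G.
  = 2.422 × 10^42 / 6.674 × 10^-11
  = 3.629 × 10^52 W

3.629 × 10^52 W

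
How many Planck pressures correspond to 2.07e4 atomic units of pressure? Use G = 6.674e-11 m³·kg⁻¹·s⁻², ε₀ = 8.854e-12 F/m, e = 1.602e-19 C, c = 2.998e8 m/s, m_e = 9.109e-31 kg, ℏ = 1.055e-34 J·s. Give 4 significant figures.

atomic unit of pressure: P_au = E_h/a₀³ = m_e⁴e¹⁰/((4πε₀)⁵ℏ⁸) = 2.929e13 Pa
Planck pressure: p_P = c⁷/(ℏG²) = 4.632e113 Pa
2.07e4 × 2.929e13 / 4.632e113 = 1.309e-96

1.309e-96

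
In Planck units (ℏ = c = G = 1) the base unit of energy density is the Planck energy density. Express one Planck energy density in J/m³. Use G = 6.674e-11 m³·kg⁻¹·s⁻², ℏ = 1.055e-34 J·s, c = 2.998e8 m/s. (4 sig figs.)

4.632e113 J/m³

u_P = c⁷/(ℏG²)
  = 2.177e59 / 4.699e-55
  = 4.632e113 J/m³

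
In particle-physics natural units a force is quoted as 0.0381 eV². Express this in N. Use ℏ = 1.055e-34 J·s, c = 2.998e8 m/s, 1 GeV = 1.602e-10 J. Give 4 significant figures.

3.091e-14 N

Force is [E]/[L] = [E]²/(ℏc); restore (ℏc)⁻¹.
1 GeV² → 1/(ℏc) × (1 GeV in J)² = 8.114e5 N.
Convert the energy scale: 0.0381 eV² = 3.81e-20 GeV².
Result: 3.81e-20 × 8.114e5 = 3.091e-14 N.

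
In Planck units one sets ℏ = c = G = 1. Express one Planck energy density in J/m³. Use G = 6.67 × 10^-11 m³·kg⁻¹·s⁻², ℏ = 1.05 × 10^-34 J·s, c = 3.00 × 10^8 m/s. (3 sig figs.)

u_P = c⁷/(ℏG²)
  = 2.19 × 10^59 / 4.67 × 10^-55
  = 4.68 × 10^113 J/m³

4.68 × 10^113 J/m³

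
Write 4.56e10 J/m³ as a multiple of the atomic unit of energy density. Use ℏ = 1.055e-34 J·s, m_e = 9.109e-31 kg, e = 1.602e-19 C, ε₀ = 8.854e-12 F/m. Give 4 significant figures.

atomic unit of energy density: u_au = E_h/a₀³ = m_e⁴e¹⁰/((4πε₀)⁵ℏ⁸) = 2.929e13 J/m³.
4.56e10 / 2.929e13 = 1.557e-3

1.557e-3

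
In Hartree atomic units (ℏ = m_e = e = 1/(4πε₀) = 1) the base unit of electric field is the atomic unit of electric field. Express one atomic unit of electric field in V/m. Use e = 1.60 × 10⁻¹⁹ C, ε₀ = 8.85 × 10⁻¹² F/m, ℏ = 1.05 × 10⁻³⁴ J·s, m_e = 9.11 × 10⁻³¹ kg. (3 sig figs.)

E_au = E_h/(e a₀) = m_e²e⁵/((4πε₀)³ℏ⁴)
E_h = 4.38 × 10⁻¹⁸ J
a₀ = 5.26 × 10⁻¹¹ m
E_h/(e·a₀) = 5.20 × 10¹¹ V/m

5.20 × 10¹¹ V/m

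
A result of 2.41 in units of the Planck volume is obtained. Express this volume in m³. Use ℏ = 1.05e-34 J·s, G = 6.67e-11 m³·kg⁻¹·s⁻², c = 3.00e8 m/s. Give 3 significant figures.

One Planck volume: V_P = (ℏG/c³)^(3/2) = 4.18e-105 m³.
2.41 × 4.18e-105 m³ = 1.01e-104 m³

1.01e-104 m³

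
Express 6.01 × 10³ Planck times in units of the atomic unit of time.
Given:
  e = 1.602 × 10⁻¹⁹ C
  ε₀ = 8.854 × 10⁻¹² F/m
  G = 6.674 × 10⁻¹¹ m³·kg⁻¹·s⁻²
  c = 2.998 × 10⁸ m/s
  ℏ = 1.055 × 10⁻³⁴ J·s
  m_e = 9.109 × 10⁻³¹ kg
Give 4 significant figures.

1.337 × 10⁻²³

Planck time: t_P = √(ℏG/c⁵) = 5.392 × 10⁻⁴⁴ s
atomic unit of time: τ_au = (4πε₀)²ℏ³/(m_e e⁴) = 2.423 × 10⁻¹⁷ s
6.01 × 10³ × 5.392 × 10⁻⁴⁴ / 2.423 × 10⁻¹⁷ = 1.337 × 10⁻²³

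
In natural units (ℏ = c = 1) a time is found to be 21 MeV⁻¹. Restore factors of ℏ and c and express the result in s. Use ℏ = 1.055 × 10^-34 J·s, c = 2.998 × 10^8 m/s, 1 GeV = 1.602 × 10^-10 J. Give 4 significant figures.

A time is [E]⁻¹ in ℏ=c=1; restore one factor of ℏ.
1 GeV⁻¹ → ℏ × (1 GeV in J)⁻¹ = 6.586 × 10^-25 s.
Convert the energy scale: 21 MeV⁻¹ = 2.10 × 10^4 GeV⁻¹.
Result: 2.10 × 10^4 × 6.586 × 10^-25 = 1.383 × 10^-20 s.

1.383 × 10^-20 s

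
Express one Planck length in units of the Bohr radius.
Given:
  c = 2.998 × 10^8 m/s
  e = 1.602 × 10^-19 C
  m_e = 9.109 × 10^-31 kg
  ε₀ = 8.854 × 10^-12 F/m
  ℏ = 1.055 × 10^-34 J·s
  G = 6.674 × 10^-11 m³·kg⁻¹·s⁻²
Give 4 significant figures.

3.051 × 10^-25

Planck length: ℓ_P = √(ℏG/c³) = 1.616 × 10^-35 m
Bohr radius: a₀ = 4πε₀ℏ²/(m_e e²) = 5.297 × 10^-11 m
ratio = 1.616 × 10^-35 / 5.297 × 10^-11 = 3.051 × 10^-25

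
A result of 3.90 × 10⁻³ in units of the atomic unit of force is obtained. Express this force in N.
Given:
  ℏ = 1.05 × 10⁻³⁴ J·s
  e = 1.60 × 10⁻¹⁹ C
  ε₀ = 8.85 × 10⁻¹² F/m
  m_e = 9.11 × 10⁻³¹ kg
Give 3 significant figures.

One atomic unit of force: F_au = E_h/a₀ = m_e²e⁶/((4πε₀)³ℏ⁴) = 8.33 × 10⁻⁸ N.
3.90 × 10⁻³ × 8.33 × 10⁻⁸ N = 3.25 × 10⁻¹⁰ N

3.25 × 10⁻¹⁰ N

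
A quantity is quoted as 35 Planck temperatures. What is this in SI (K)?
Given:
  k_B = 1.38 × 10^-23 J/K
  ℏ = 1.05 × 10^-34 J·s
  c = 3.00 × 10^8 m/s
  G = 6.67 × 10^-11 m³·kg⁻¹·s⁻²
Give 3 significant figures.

One Planck temperature: T_P = √(ℏc⁵/G) / k_B = 1.42 × 10^32 K.
35 × 1.42 × 10^32 K = 4.96 × 10^33 K

4.96 × 10^33 K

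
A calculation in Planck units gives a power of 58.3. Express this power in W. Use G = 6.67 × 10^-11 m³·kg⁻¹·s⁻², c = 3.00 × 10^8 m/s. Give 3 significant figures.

2.12 × 10^54 W

One Planck power: P_P = c⁵/G = 3.64 × 10^52 W.
58.3 × 3.64 × 10^52 W = 2.12 × 10^54 W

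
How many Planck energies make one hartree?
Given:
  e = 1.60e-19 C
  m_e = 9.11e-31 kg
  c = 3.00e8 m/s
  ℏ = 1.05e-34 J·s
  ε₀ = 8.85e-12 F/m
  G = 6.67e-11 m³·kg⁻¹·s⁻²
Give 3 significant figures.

2.24e-27

hartree: E_h = m_e e⁴/(4πε₀ℏ)² = 4.38e-18 J
Planck energy: E_P = √(ℏc⁵/G) = 1.96e9 J
ratio = 4.38e-18 / 1.96e9 = 2.24e-27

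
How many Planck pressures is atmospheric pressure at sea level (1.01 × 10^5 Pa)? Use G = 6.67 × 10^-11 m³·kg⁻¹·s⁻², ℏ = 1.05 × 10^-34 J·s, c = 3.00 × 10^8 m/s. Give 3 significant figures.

2.16 × 10^-109

Planck pressure: p_P = c⁷/(ℏG²) = 4.68 × 10^113 Pa.
1.01 × 10^5 / 4.68 × 10^113 = 2.16 × 10^-109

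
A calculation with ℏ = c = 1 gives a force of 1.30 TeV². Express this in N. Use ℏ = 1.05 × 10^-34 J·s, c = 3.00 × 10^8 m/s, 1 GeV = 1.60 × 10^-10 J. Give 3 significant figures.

Force is [E]/[L] = [E]²/(ℏc); restore (ℏc)⁻¹.
1 GeV² → 1/(ℏc) × (1 GeV in J)² = 8.13 × 10^5 N.
Convert the energy scale: 1.30 TeV² = 1.30 × 10^6 GeV².
Result: 1.30 × 10^6 × 8.13 × 10^5 = 1.06 × 10^12 N.

1.06 × 10^12 N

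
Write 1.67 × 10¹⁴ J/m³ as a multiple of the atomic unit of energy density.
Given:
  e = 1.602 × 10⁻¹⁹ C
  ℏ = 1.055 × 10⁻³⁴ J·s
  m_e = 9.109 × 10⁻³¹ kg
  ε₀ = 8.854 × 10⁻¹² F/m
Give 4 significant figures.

5.701

atomic unit of energy density: u_au = E_h/a₀³ = m_e⁴e¹⁰/((4πε₀)⁵ℏ⁸) = 2.929 × 10¹³ J/m³.
1.67 × 10¹⁴ / 2.929 × 10¹³ = 5.701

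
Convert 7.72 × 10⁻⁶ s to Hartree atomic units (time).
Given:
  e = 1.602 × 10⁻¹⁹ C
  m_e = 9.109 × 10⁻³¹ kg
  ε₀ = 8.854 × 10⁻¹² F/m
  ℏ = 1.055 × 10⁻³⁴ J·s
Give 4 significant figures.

3.186 × 10¹¹

atomic unit of time: τ_au = (4πε₀)²ℏ³/(m_e e⁴) = 2.423 × 10⁻¹⁷ s.
7.72 × 10⁻⁶ / 2.423 × 10⁻¹⁷ = 3.186 × 10¹¹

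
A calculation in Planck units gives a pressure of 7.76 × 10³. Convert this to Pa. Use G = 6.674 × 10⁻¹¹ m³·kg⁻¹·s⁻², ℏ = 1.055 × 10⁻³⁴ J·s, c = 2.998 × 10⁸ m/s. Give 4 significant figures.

One Planck pressure: p_P = c⁷/(ℏG²) = 4.632 × 10¹¹³ Pa.
7.76 × 10³ × 4.632 × 10¹¹³ Pa = 3.595 × 10¹¹⁷ Pa

3.595 × 10¹¹⁷ Pa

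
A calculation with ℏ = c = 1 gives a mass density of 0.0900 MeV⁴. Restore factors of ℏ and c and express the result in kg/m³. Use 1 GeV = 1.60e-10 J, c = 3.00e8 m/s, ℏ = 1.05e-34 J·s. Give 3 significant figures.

2.10e7 kg/m³

Mass density is [E]/(c²[L]³) = [E]⁴/(ℏ³c⁵).
1 GeV⁴ → 1/(ℏ³c⁵) × (1 GeV in J)⁴ = 2.33e20 kg/m³.
Convert the energy scale: 0.0900 MeV⁴ = 9.00e-14 GeV⁴.
Result: 9.00e-14 × 2.33e20 = 2.10e7 kg/m³.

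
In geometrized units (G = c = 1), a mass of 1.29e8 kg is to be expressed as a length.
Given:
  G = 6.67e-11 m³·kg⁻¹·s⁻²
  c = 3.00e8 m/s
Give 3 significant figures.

9.56e-20 m

In G = c = 1 units mass has dimensions of length; the conversion factor is G/c².
1.29e8 kg × (G/c²) = 9.56e-20 m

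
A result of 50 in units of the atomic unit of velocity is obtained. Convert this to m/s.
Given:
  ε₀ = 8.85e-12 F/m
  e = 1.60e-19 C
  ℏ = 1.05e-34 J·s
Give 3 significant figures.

One atomic unit of velocity: v_au = e²/(4πε₀ℏ) = 2.19e6 m/s.
50 × 2.19e6 m/s = 1.10e8 m/s

1.10e8 m/s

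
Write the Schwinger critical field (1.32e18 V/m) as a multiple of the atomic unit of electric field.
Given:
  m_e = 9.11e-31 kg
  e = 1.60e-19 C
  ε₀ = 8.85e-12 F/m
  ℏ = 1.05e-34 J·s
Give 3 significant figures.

2.54e6

atomic unit of electric field: E_au = E_h/(e a₀) = m_e²e⁵/((4πε₀)³ℏ⁴) = 5.20e11 V/m.
1.32e18 / 5.20e11 = 2.54e6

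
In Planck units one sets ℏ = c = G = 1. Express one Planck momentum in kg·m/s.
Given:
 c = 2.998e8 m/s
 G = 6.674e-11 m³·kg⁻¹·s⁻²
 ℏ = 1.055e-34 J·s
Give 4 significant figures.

6.527 kg·m/s

p_P = √(ℏc³/G)
  = √(42.60)
  = 6.527 kg·m/s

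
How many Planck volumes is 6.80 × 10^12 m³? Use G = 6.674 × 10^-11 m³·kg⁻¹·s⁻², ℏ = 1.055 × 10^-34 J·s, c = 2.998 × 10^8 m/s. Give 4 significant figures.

1.610 × 10^117

Planck volume: V_P = (ℏG/c³)^(3/2) = 4.224 × 10^-105 m³.
6.80 × 10^12 / 4.224 × 10^-105 = 1.610 × 10^117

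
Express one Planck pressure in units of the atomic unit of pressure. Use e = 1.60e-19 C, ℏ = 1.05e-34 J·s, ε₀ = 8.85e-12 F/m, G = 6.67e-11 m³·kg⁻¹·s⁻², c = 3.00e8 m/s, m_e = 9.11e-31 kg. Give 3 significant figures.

Planck pressure: p_P = c⁷/(ℏG²) = 4.68e113 Pa
atomic unit of pressure: P_au = E_h/a₀³ = m_e⁴e¹⁰/((4πε₀)⁵ℏ⁸) = 3.01e13 Pa
ratio = 4.68e113 / 3.01e13 = 1.55e100

1.55e100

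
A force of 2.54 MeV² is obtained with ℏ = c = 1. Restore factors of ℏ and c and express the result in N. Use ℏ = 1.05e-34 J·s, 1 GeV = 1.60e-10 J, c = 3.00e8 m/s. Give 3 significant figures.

2.06 N

Force is [E]/[L] = [E]²/(ℏc); restore (ℏc)⁻¹.
1 GeV² → 1/(ℏc) × (1 GeV in J)² = 8.13e5 N.
Convert the energy scale: 2.54 MeV² = 2.54e-6 GeV².
Result: 2.54e-6 × 8.13e5 = 2.06 N.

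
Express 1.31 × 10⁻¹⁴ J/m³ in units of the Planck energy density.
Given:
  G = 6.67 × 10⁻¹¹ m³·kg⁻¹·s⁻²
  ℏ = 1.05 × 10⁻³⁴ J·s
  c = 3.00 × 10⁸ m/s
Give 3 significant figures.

2.80 × 10⁻¹²⁸

Planck energy density: u_P = c⁷/(ℏG²) = 4.68 × 10¹¹³ J/m³.
1.31 × 10⁻¹⁴ / 4.68 × 10¹¹³ = 2.80 × 10⁻¹²⁸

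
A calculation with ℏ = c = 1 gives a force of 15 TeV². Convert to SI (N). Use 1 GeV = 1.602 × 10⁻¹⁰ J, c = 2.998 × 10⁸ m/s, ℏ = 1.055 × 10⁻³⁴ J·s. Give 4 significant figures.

1.217 × 10¹³ N

Force is [E]/[L] = [E]²/(ℏc); restore (ℏc)⁻¹.
1 GeV² → 1/(ℏc) × (1 GeV in J)² = 8.114 × 10⁵ N.
Convert the energy scale: 15 TeV² = 1.50 × 10⁷ GeV².
Result: 1.50 × 10⁷ × 8.114 × 10⁵ = 1.217 × 10¹³ N.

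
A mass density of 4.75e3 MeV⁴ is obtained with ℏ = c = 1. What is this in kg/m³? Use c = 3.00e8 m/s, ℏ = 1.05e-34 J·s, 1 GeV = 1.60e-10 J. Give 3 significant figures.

Mass density is [E]/(c²[L]³) = [E]⁴/(ℏ³c⁵).
1 GeV⁴ → 1/(ℏ³c⁵) × (1 GeV in J)⁴ = 2.33e20 kg/m³.
Convert the energy scale: 4.75e3 MeV⁴ = 4.75e-9 GeV⁴.
Result: 4.75e-9 × 2.33e20 = 1.11e12 kg/m³.

1.11e12 kg/m³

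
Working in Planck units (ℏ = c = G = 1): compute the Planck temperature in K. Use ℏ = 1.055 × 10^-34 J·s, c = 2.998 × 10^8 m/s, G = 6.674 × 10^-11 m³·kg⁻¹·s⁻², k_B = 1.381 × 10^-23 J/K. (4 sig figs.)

Dimensional analysis gives T_P = √(ℏc⁵/G) / k_B.
  = √(3.828 × 10^18) × 7.241 × 10^22
  = 1.417 × 10^32 K

1.417 × 10^32 K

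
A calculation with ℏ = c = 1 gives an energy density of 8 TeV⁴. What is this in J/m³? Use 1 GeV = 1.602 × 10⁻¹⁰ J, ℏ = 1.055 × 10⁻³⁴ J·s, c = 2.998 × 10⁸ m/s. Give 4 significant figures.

1.665 × 10⁵⁰ J/m³

[E]/[L]³ = [E]⁴/(ℏc)³; restore (ℏc)⁻³.
1 GeV⁴ → 1/(ℏc)³ × (1 GeV in J)⁴ = 2.082 × 10³⁷ J/m³.
Convert the energy scale: 8 TeV⁴ = 8.00 × 10¹² GeV⁴.
Result: 8.00 × 10¹² × 2.082 × 10³⁷ = 1.665 × 10⁵⁰ J/m³.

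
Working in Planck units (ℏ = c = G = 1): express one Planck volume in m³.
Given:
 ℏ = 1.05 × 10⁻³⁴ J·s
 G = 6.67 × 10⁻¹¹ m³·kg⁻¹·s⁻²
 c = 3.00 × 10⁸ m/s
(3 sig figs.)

4.18 × 10⁻¹⁰⁵ m³

Dimensional analysis gives V_P = (ℏG/c³)^(3/2).
  = √(1.75 × 10⁻²⁰⁹)
  = 4.18 × 10⁻¹⁰⁵ m³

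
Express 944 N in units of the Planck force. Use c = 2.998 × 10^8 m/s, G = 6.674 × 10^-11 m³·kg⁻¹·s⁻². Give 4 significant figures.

Planck force: F_P = c⁴/G = 1.210 × 10^44 N.
944 / 1.210 × 10^44 = 7.799 × 10^-42

7.799 × 10^-42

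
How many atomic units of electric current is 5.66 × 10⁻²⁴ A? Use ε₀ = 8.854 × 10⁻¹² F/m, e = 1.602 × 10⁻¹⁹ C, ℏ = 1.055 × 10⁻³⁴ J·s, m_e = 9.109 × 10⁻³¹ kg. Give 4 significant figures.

atomic unit of electric current: I_au = e E_h/ℏ = m_e e⁵/((4πε₀)²ℏ³) = 6.612 × 10⁻³ A.
5.66 × 10⁻²⁴ / 6.612 × 10⁻³ = 8.560 × 10⁻²²

8.560 × 10⁻²²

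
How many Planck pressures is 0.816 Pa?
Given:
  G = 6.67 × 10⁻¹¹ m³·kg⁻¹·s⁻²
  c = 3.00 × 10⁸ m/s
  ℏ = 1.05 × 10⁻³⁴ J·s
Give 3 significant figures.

Planck pressure: p_P = c⁷/(ℏG²) = 4.68 × 10¹¹³ Pa.
0.816 / 4.68 × 10¹¹³ = 1.74 × 10⁻¹¹⁴

1.74 × 10⁻¹¹⁴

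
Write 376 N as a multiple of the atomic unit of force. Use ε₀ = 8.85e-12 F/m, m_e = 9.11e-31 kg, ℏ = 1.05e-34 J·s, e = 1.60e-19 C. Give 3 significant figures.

atomic unit of force: F_au = E_h/a₀ = m_e²e⁶/((4πε₀)³ℏ⁴) = 8.33e-8 N.
376 / 8.33e-8 = 4.51e9

4.51e9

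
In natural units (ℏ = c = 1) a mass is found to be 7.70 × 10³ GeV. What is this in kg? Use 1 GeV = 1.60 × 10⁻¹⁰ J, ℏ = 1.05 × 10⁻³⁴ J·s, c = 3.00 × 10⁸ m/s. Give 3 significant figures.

1.37 × 10⁻²³ kg

Mass is [E]/c²; divide by c².
1 GeV → 1/c² × (1 GeV in J) = 1.78 × 10⁻²⁷ kg.
Result: 7.70 × 10³ × 1.78 × 10⁻²⁷ = 1.37 × 10⁻²³ kg.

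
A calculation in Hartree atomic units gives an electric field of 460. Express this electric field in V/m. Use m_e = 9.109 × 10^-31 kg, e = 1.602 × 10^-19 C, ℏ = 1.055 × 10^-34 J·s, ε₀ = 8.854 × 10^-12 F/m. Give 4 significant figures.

2.360 × 10^14 V/m

One atomic unit of electric field: E_au = E_h/(e a₀) = m_e²e⁵/((4πε₀)³ℏ⁴) = 5.131 × 10^11 V/m.
460 × 5.131 × 10^11 V/m = 2.360 × 10^14 V/m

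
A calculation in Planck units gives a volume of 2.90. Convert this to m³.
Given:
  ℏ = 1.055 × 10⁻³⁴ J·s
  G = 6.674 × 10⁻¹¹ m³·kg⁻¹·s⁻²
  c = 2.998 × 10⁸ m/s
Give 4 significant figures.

One Planck volume: V_P = (ℏG/c³)^(3/2) = 4.224 × 10⁻¹⁰⁵ m³.
2.90 × 4.224 × 10⁻¹⁰⁵ m³ = 1.225 × 10⁻¹⁰⁴ m³

1.225 × 10⁻¹⁰⁴ m³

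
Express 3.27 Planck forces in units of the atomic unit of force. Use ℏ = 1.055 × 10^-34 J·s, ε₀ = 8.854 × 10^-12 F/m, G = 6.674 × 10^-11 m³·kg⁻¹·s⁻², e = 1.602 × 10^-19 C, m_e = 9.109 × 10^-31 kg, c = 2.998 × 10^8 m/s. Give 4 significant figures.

Planck force: F_P = c⁴/G = 1.210 × 10^44 N
atomic unit of force: F_au = E_h/a₀ = m_e²e⁶/((4πε₀)³ℏ⁴) = 8.220 × 10^-8 N
3.27 × 1.210 × 10^44 / 8.220 × 10^-8 = 4.815 × 10^51

4.815 × 10^51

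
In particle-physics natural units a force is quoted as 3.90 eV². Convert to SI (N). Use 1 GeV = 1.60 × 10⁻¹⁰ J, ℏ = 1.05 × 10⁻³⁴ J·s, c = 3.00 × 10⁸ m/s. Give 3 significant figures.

3.17 × 10⁻¹² N

Force is [E]/[L] = [E]²/(ℏc); restore (ℏc)⁻¹.
1 GeV² → 1/(ℏc) × (1 GeV in J)² = 8.13 × 10⁵ N.
Convert the energy scale: 3.90 eV² = 3.90 × 10⁻¹⁸ GeV².
Result: 3.90 × 10⁻¹⁸ × 8.13 × 10⁵ = 3.17 × 10⁻¹² N.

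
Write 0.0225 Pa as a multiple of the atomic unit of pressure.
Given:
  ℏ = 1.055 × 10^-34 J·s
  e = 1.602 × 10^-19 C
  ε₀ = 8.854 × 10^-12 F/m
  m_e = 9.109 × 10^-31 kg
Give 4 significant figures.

atomic unit of pressure: P_au = E_h/a₀³ = m_e⁴e¹⁰/((4πε₀)⁵ℏ⁸) = 2.929 × 10^13 Pa.
0.0225 / 2.929 × 10^13 = 7.681 × 10^-16

7.681 × 10^-16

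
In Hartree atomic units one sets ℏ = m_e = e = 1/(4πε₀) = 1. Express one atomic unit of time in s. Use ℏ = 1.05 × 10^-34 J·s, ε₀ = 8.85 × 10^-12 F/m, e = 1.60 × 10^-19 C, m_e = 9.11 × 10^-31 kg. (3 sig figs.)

τ_au = (4πε₀)²ℏ³/(m_e e⁴)
E_h = 4.38 × 10^-18 J
ℏ/E_h = 2.40 × 10^-17 s

2.40 × 10^-17 s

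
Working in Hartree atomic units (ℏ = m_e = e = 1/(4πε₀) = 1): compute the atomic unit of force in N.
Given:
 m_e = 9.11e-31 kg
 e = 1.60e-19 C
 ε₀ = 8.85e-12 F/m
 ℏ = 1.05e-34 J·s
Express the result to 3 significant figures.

Dimensional analysis gives F_au = E_h/a₀ = m_e²e⁶/((4πε₀)³ℏ⁴).
E_h = 4.38e-18 J
a₀ = 5.26e-11 m
E_h/a₀ = 8.33e-8 N

8.33e-8 N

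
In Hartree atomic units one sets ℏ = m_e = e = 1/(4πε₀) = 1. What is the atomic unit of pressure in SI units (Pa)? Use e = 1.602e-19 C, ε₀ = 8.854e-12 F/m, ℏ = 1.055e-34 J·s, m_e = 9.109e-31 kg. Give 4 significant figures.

2.929e13 Pa

P_au = E_h/a₀³ = m_e⁴e¹⁰/((4πε₀)⁵ℏ⁸)
E_h = 4.354e-18 J
a₀ = 5.297e-11 m
E_h/a₀³ = 2.929e13 Pa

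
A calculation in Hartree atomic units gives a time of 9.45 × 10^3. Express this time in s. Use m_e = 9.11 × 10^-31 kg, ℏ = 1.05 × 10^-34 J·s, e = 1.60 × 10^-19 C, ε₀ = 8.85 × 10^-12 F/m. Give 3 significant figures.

One atomic unit of time: τ_au = (4πε₀)²ℏ³/(m_e e⁴) = 2.40 × 10^-17 s.
9.45 × 10^3 × 2.40 × 10^-17 s = 2.27 × 10^-13 s

2.27 × 10^-13 s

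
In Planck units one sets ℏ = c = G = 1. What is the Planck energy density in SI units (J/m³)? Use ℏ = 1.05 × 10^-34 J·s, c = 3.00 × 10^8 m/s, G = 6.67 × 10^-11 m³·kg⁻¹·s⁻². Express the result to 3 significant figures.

u_P = c⁷/(ℏG²)
  = 2.19 × 10^59 / 4.67 × 10^-55
  = 4.68 × 10^113 J/m³

4.68 × 10^113 J/m³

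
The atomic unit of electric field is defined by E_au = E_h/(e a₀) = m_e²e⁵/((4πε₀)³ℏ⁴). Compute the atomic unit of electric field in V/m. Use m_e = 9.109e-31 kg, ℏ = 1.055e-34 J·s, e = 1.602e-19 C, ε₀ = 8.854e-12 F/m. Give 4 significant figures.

5.131e11 V/m

E_au = E_h/(e a₀) = m_e²e⁵/((4πε₀)³ℏ⁴)
E_h = 4.354e-18 J
a₀ = 5.297e-11 m
E_h/(e·a₀) = 5.131e11 V/m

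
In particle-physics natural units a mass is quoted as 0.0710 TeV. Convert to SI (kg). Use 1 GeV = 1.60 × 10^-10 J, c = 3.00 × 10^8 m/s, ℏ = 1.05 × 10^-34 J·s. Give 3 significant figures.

Mass is [E]/c²; divide by c².
1 GeV → 1/c² × (1 GeV in J) = 1.78 × 10^-27 kg.
Convert the energy scale: 0.0710 TeV = 71 GeV.
Result: 71 × 1.78 × 10^-27 = 1.26 × 10^-25 kg.

1.26 × 10^-25 kg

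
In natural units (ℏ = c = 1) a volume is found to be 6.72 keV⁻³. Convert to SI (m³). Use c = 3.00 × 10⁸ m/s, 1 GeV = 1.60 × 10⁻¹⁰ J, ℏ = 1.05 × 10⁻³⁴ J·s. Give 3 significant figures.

5.13 × 10⁻²⁹ m³

Volume is [L]³ = [E]⁻³·(ℏc)³.
1 GeV⁻³ → (ℏc)³ × (1 GeV in J)⁻³ = 7.63 × 10⁻⁴⁸ m³.
Convert the energy scale: 6.72 keV⁻³ = 6.72 × 10¹⁸ GeV⁻³.
Result: 6.72 × 10¹⁸ × 7.63 × 10⁻⁴⁸ = 5.13 × 10⁻²⁹ m³.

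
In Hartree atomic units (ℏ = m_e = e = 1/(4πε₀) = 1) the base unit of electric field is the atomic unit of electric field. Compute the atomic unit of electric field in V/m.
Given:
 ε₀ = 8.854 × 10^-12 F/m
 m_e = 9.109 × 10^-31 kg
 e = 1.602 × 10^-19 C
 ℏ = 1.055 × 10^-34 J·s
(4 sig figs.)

5.131 × 10^11 V/m

E_au = E_h/(e a₀) = m_e²e⁵/((4πε₀)³ℏ⁴)
E_h = 4.354 × 10^-18 J
a₀ = 5.297 × 10^-11 m
E_h/(e·a₀) = 5.131 × 10^11 V/m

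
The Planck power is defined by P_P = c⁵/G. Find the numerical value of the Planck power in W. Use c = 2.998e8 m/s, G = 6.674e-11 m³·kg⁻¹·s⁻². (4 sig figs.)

3.629e52 W

P_P = c⁵/G
  = 2.422e42 / 6.674e-11
  = 3.629e52 W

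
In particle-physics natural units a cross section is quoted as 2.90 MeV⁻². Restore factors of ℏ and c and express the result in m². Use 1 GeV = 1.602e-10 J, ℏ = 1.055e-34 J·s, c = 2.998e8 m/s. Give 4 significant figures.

Area is [L]² = [E]⁻²·(ℏc)²; restore (ℏc)².
1 GeV⁻² → (ℏc)² × (1 GeV in J)⁻² = 3.898e-32 m².
Convert the energy scale: 2.90 MeV⁻² = 2.90e6 GeV⁻².
Result: 2.90e6 × 3.898e-32 = 1.130e-25 m².

1.130e-25 m²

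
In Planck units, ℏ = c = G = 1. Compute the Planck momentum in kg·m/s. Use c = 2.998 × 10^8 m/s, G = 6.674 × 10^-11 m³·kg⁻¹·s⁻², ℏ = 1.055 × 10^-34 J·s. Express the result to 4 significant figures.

6.527 kg·m/s

The unique combination of the constants set to 1 with dimensions of momentum is p_P = √(ℏc³/G).
  = √(42.60)
  = 6.527 kg·m/s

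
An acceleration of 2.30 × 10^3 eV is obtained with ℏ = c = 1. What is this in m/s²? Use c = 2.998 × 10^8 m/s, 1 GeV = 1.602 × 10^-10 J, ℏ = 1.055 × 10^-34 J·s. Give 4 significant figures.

1.047 × 10^27 m/s²

Acceleration is [L]/[T]² = c·[E]/ℏ.
1 GeV → c/ℏ × (1 GeV in J) = 4.552 × 10^32 m/s².
Convert the energy scale: 2.30 × 10^3 eV = 2.30 × 10^-6 GeV.
Result: 2.30 × 10^-6 × 4.552 × 10^32 = 1.047 × 10^27 m/s².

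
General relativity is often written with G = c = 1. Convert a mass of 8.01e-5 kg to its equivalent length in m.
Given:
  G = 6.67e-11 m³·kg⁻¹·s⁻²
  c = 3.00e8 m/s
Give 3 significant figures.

In G = c = 1 units mass has dimensions of length; the conversion factor is G/c².
8.01e-5 kg × (G/c²) = 5.94e-32 m

5.94e-32 m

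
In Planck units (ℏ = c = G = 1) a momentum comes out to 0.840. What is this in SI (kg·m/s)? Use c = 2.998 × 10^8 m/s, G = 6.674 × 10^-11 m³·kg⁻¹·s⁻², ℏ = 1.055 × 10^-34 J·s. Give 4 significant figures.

One Planck momentum: p_P = √(ℏc³/G) = 6.527 kg·m/s.
0.840 × 6.527 kg·m/s = 5.482 kg·m/s

5.482 kg·m/s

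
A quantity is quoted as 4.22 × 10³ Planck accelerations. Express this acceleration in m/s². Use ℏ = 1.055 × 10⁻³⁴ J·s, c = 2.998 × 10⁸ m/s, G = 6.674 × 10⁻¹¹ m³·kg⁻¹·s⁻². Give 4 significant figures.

One Planck acceleration: a_P = √(c⁷/(ℏG)) = 5.560 × 10⁵¹ m/s².
4.22 × 10³ × 5.560 × 10⁵¹ m/s² = 2.346 × 10⁵⁵ m/s²

2.346 × 10⁵⁵ m/s²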